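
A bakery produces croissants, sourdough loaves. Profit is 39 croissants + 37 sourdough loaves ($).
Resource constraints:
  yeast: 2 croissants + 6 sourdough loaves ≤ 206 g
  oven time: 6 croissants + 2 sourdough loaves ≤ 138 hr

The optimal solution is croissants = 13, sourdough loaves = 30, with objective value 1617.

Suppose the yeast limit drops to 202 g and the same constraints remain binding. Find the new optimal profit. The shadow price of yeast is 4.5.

1599

Δb = -4, so new z* = 1617 + (4.5)·(-4) = 1617 − 18 = 1599.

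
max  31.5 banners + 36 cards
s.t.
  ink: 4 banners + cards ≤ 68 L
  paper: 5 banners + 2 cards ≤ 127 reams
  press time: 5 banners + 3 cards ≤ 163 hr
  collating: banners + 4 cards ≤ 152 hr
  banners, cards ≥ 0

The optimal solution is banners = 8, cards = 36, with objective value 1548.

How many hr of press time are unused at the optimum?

15

press time used = 5·8 + 3·36 = 148; slack = 163 − 148 = 15.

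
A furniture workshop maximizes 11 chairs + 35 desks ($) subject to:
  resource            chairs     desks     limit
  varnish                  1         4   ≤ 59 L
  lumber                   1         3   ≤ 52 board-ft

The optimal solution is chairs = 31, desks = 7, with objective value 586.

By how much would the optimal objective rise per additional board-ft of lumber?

9

Both varnish and lumber are binding at x*.
Dual feasibility on the basic columns requires 1·y_varnish + 1·y_lumber = 11, 4·y_varnish + 3·y_lumber = 35.
→ y_varnish = 2 and y_lumber = 9.
Shadow price of lumber = 9.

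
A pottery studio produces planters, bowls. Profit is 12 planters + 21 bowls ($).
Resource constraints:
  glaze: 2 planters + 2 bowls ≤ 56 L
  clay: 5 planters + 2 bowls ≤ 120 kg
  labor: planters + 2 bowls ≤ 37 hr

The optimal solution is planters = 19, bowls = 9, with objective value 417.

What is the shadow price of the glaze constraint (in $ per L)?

1.5

Check each constraint at x*: glaze 56/56 (tight); clay 113/120 (slack 7); labor 37/37 (tight).
Slack constraints have shadow price 0 (complementary slackness).
Dual feasibility on the basic columns requires 2·y_glaze + 1·y_labor = 12, 2·y_glaze + 2·y_labor = 21.
This yields shadow prices y_glaze = 1.5, y_labor = 9.
Shadow price of glaze = 1.5.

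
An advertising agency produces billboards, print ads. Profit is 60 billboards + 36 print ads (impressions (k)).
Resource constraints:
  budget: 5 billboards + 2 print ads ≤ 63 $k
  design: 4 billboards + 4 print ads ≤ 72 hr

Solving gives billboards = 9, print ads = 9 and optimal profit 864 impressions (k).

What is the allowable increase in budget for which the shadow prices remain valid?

Binding constraints: budget, design. The basis is B = [[5,2],[4,4]] with det 12.
Per unit increase in budget, x* moves by d = (0.3333, -0.3333).
The basis stays optimal until print ads reaches 0; allowable increase = 27 $k.

27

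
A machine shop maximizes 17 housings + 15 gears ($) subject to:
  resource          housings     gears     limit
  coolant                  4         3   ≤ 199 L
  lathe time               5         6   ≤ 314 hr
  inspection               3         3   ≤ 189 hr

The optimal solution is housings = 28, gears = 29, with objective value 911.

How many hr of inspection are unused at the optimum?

18

inspection used = 3·28 + 3·29 = 171; slack = 189 − 171 = 18.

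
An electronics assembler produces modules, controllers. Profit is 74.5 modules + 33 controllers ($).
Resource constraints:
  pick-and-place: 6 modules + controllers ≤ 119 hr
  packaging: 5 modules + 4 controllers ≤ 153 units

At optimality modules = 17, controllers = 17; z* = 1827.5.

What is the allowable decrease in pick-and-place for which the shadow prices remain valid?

Binding constraints: pick-and-place, packaging. The basis is B = [[6,1],[5,4]] with det 19.
Per unit decrease in pick-and-place, x* moves by d = (-0.2105, 0.2632).
The basis stays optimal until modules reaches 0; allowable decrease = 80.75 hr.

80.75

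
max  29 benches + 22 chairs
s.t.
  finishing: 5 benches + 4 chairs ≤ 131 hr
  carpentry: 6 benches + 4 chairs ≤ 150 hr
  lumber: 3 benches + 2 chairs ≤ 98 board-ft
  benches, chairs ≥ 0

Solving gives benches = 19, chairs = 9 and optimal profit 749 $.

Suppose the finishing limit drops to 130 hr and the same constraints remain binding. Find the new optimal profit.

745

At the optimum: finishing uses 131 of 131 (binding); carpentry uses 150 of 150 (binding); lumber uses 75 of 98 (slack = 23).
Slack constraints have shadow price 0 (complementary slackness).
Dual feasibility on the basic columns requires 5·y_finishing + 6·y_carpentry = 29, 4·y_finishing + 4·y_carpentry = 22.
→ y_finishing = 4 and y_carpentry = 1.5.
Δz = y_finishing·Δb = 4 × (-1) = -4, so new z* = 749 − 4 = 745.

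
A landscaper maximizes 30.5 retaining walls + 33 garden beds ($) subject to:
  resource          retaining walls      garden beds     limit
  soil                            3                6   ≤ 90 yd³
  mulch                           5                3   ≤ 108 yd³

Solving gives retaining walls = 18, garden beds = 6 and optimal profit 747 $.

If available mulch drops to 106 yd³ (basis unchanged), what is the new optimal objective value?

739

Check each constraint at x*: soil 90/90 (tight); mulch 108/108 (tight).
The binding rows give the dual system: 3·y_soil + 5·y_mulch = 30.5 and 6·y_soil + 3·y_mulch = 33.
This yields shadow prices y_soil = 3.5, y_mulch = 4.
Δz = y_mulch·Δb = 4 × (-2) = -8, so new z* = 747 − 8 = 739.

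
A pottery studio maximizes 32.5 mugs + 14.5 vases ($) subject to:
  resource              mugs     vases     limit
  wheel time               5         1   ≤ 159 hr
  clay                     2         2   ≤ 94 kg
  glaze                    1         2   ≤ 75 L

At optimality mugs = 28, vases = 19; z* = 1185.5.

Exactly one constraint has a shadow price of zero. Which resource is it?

glaze

wheel time: 159/159 (binding)
clay: 94/94 (binding)
glaze: 66/75 (slack 9)
By complementary slackness, a constraint with positive slack has shadow price 0 → glaze.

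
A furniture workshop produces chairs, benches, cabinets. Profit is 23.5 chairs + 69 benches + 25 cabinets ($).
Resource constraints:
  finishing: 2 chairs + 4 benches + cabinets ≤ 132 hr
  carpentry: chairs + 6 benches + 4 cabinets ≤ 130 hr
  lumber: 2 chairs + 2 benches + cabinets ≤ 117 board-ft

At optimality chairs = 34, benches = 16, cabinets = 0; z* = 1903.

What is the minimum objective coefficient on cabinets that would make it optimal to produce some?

31

Check each constraint at x*: finishing 132/132 (tight); carpentry 130/130 (tight); lumber 100/117 (slack 17).
Slack constraints have shadow price 0 (complementary slackness).
Dual feasibility on the basic columns requires 2·y_finishing + 1·y_carpentry = 23.5, 4·y_finishing + 6·y_carpentry = 69.
Solving: y_finishing = 9, y_carpentry = 5.5.
cabinets enters the basis when its profit ≥ yᵀa₃ = 9·1 + 5.5·4 = 31.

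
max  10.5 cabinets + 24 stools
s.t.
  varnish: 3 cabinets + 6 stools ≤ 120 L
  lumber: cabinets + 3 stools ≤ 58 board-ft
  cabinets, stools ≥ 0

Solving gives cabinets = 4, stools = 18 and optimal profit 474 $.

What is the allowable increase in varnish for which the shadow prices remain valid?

54

Binding constraints: varnish, lumber. The basis is B = [[3,6],[1,3]] with det 3.
Per unit increase in varnish, x* moves by d = (1, -0.3333).
The basis stays optimal until stools reaches 0; allowable increase = 54 L.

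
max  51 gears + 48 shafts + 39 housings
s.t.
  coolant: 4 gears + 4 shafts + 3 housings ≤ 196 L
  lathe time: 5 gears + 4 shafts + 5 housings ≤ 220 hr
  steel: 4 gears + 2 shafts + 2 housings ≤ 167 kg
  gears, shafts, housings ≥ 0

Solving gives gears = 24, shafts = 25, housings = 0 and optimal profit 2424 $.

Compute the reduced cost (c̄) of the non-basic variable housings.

Binding: coolant and lathe time. Non-binding: steel (21 unused).
Slack constraints have shadow price 0 (complementary slackness).
The binding rows give the dual system: 4·y_coolant + 5·y_lathe time = 51 and 4·y_coolant + 4·y_lathe time = 48.
→ y_coolant = 9 and y_lathe time = 3.
Reduced cost of housings: c₃ − yᵀa₃ = 39 − (9·3 + 3·5) = 39 − 42 = -3.

-3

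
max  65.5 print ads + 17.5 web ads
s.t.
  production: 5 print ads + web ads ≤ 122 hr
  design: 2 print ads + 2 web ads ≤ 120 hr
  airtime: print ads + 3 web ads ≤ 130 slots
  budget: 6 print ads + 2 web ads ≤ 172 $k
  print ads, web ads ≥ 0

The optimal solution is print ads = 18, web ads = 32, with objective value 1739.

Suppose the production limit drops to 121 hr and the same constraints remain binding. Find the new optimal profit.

Check each constraint at x*: production 122/122 (tight); design 100/120 (slack 20); airtime 114/130 (slack 16); budget 172/172 (tight).
Since design, airtime are not tight, their duals are 0.
Dual feasibility on the basic columns requires 5·y_production + 6·y_budget = 65.5, 1·y_production + 2·y_budget = 17.5.
This yields shadow prices y_production = 6.5, y_budget = 5.5.
Δz = y_production·Δb = 6.5 × (-1) = -6.5, so new z* = 1739 − 6.5 = 1732.5.

1732.5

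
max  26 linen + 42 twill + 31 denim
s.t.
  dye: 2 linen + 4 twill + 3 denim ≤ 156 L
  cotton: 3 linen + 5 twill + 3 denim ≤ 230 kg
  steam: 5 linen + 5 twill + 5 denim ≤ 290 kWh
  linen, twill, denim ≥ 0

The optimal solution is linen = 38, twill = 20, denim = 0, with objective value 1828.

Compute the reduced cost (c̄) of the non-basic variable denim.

-3

At the optimum: dye uses 156 of 156 (binding); cotton uses 214 of 230 (slack = 16); steam uses 290 of 290 (binding).
By complementary slackness, y = 0 for the non-binding constraint.
Dual feasibility on the basic columns requires 2·y_dye + 5·y_steam = 26, 4·y_dye + 5·y_steam = 42.
→ y_dye = 8 and y_steam = 2.
Reduced cost of denim: c₃ − yᵀa₃ = 31 − (8·3 + 2·5) = 31 − 34 = -3.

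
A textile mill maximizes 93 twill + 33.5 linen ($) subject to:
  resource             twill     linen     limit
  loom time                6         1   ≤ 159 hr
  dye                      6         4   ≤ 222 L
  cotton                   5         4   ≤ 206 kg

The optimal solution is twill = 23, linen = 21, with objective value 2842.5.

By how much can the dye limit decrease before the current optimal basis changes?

Binding constraints: loom time, dye. The basis is B = [[6,1],[6,4]] with det 18.
Per unit decrease in dye, x* moves by d = (0.0556, -0.3333).
The basis stays optimal until linen reaches 0; allowable decrease = 63 L.

63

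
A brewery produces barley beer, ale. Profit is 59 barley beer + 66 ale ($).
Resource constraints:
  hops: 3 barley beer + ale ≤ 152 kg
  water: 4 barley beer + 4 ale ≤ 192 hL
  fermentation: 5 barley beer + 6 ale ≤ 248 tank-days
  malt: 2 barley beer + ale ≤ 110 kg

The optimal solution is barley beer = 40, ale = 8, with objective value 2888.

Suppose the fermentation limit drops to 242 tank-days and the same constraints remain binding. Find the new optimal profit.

2846

Check each constraint at x*: hops 128/152 (slack 24); water 192/192 (tight); fermentation 248/248 (tight); malt 88/110 (slack 22).
Slack constraints have shadow price 0 (complementary slackness).
Dual feasibility on the basic columns requires 4·y_water + 5·y_fermentation = 59, 4·y_water + 6·y_fermentation = 66.
→ y_water = 6 and y_fermentation = 7.
Δz = y_fermentation·Δb = 7 × (-6) = -42, so new z* = 2888 − 42 = 2846.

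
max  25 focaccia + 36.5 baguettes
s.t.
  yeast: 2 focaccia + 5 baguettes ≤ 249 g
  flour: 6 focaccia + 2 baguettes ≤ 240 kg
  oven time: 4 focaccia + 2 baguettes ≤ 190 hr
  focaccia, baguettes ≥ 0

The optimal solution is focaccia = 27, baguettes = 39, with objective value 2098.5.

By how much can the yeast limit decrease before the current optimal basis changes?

Binding constraints: yeast, flour. The basis is B = [[2,5],[6,2]] with det -26.
Per unit decrease in yeast, x* moves by d = (0.0769, -0.2308).
The basis stays optimal until baguettes reaches 0; allowable decrease = 169 g.

169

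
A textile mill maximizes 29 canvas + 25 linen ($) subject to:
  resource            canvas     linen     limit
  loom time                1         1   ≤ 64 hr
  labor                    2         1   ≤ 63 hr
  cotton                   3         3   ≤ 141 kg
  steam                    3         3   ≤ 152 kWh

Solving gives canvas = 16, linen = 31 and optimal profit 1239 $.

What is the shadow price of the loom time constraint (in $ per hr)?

0

At the optimum: loom time uses 47 of 64 (slack = 17); labor uses 63 of 63 (binding); cotton uses 141 of 141 (binding); steam uses 141 of 152 (slack = 11).
Since loom time, steam are not tight, their duals are 0.
The binding rows give the dual system: 2·y_labor + 3·y_cotton = 29 and 1·y_labor + 3·y_cotton = 25.
This yields shadow prices y_labor = 4, y_cotton = 7.
Shadow price of loom time = 0.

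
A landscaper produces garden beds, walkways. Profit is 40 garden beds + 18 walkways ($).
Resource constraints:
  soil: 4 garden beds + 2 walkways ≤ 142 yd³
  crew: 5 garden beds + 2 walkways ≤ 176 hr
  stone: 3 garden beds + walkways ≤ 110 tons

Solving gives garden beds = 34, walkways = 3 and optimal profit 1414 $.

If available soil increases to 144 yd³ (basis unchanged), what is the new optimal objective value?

Check each constraint at x*: soil 142/142 (tight); crew 176/176 (tight); stone 105/110 (slack 5).
By complementary slackness, y = 0 for the non-binding constraint.
Dual feasibility on the basic columns requires 4·y_soil + 5·y_crew = 40, 2·y_soil + 2·y_crew = 18.
→ y_soil = 5 and y_crew = 4.
Δz = y_soil·Δb = 5 × (2) = 10, so new z* = 1414 + 10 = 1424.

1424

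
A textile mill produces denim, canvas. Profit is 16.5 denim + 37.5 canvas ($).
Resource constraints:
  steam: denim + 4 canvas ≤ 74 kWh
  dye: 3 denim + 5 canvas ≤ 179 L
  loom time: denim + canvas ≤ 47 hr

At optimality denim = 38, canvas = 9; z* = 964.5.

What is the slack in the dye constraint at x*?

dye used = 3·38 + 5·9 = 159; slack = 179 − 159 = 20.

20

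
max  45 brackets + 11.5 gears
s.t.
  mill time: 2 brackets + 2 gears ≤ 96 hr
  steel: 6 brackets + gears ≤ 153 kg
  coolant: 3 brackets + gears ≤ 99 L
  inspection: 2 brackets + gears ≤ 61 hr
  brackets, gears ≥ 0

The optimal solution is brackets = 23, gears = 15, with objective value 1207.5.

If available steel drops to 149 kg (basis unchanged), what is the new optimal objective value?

1185.5

Binding: steel and inspection. Non-binding: mill time (20 unused), coolant (15 unused).
Slack constraints have shadow price 0 (complementary slackness).
The binding rows give the dual system: 6·y_steel + 2·y_inspection = 45 and 1·y_steel + 1·y_inspection = 11.5.
Solving: y_steel = 5.5, y_inspection = 6.
Δz = y_steel·Δb = 5.5 × (-4) = -22, so new z* = 1207.5 − 22 = 1185.5.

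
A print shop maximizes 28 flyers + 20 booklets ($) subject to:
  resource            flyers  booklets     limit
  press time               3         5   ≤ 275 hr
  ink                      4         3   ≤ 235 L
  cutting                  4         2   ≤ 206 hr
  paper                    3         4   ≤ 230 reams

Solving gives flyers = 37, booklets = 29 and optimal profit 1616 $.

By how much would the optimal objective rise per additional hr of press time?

0

At the optimum: press time uses 256 of 275 (slack = 19); ink uses 235 of 235 (binding); cutting uses 206 of 206 (binding); paper uses 227 of 230 (slack = 3).
Slack constraints have shadow price 0 (complementary slackness).
The binding rows give the dual system: 4·y_ink + 4·y_cutting = 28 and 3·y_ink + 2·y_cutting = 20.
This yields shadow prices y_ink = 6, y_cutting = 1.
Shadow price of press time = 0.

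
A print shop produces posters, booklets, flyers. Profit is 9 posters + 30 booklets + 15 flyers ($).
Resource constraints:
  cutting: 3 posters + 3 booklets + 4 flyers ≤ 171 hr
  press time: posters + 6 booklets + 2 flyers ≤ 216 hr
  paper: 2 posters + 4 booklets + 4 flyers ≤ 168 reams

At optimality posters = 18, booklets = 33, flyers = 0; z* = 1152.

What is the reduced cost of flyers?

Binding: press time and paper. Non-binding: cutting (18 unused).
Slack constraints have shadow price 0 (complementary slackness).
The binding rows give the dual system: 1·y_press time + 2·y_paper = 9 and 6·y_press time + 4·y_paper = 30.
This yields shadow prices y_press time = 3, y_paper = 3.
Reduced cost of flyers: c₃ − yᵀa₃ = 15 − (3·2 + 3·4) = 15 − 18 = -3.

-3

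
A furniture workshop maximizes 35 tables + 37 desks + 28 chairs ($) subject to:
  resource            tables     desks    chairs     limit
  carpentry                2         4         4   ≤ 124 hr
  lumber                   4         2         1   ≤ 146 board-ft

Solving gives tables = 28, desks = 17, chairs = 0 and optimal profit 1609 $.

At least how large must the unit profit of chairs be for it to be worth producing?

31.5

Check each constraint at x*: carpentry 124/124 (tight); lumber 146/146 (tight).
From A_Bᵀ y = c: 2·y_carpentry + 4·y_lumber = 35; 4·y_carpentry + 2·y_lumber = 37.
→ y_carpentry = 6.5 and y_lumber = 5.5.
chairs enters the basis when its profit ≥ yᵀa₃ = 6.5·4 + 5.5·1 = 31.5.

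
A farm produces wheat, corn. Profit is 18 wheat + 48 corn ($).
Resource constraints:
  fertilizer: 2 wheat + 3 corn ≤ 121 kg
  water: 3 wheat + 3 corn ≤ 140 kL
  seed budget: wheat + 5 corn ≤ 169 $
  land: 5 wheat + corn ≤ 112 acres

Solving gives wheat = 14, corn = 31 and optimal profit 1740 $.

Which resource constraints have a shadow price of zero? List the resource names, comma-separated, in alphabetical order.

land, water

fertilizer: 121/121 (binding)
water: 135/140 (slack 5)
seed budget: 169/169 (binding)
land: 101/112 (slack 11)
By complementary slackness, a constraint with positive slack has shadow price 0 → land, water.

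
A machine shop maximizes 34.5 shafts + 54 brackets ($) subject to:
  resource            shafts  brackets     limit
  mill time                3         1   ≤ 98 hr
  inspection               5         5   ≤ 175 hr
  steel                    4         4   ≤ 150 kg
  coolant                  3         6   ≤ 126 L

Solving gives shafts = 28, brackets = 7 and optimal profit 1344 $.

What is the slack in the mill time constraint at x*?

7

mill time used = 3·28 + 1·7 = 91; slack = 98 − 91 = 7.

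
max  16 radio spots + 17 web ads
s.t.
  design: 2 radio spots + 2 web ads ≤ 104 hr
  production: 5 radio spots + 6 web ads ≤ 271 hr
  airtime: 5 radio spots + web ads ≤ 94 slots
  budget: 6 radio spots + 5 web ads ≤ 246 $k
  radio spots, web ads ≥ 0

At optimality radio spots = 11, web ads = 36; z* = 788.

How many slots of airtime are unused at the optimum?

airtime used = 5·11 + 1·36 = 91; slack = 94 − 91 = 3.

3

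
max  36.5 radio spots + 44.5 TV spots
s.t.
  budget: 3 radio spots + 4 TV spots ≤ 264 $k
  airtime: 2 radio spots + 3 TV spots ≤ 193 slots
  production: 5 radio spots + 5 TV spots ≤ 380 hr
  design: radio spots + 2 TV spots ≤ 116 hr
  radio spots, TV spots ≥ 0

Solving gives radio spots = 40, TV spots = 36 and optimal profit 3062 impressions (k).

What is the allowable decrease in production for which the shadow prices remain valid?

Binding constraints: budget, production. The basis is B = [[3,4],[5,5]] with det -5.
Per unit decrease in production, x* moves by d = (-0.8, 0.6).
The basis stays optimal until design becomes binding; allowable decrease = 10 hr.

10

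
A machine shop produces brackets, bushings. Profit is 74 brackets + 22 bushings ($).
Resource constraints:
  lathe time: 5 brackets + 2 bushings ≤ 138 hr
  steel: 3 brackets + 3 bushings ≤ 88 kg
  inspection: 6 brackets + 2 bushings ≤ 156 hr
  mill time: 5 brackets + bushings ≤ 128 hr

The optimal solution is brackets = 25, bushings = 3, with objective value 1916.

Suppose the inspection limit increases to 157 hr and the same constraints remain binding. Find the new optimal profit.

Binding: inspection and mill time. Non-binding: lathe time (7 unused), steel (4 unused).
Since lathe time, steel are not tight, their duals are 0.
Dual feasibility on the basic columns requires 6·y_inspection + 5·y_mill time = 74, 2·y_inspection + 1·y_mill time = 22.
Solving: y_inspection = 9, y_mill time = 4.
Δz = y_inspection·Δb = 9 × (1) = 9, so new z* = 1916 + 9 = 1925.

1925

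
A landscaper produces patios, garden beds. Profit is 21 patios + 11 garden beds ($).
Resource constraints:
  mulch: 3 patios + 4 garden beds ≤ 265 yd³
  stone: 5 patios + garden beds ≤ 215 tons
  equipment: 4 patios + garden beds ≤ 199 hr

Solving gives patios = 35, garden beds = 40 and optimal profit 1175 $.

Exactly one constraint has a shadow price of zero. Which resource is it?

equipment

mulch: 265/265 (binding)
stone: 215/215 (binding)
equipment: 180/199 (slack 19)
By complementary slackness, a constraint with positive slack has shadow price 0 → equipment.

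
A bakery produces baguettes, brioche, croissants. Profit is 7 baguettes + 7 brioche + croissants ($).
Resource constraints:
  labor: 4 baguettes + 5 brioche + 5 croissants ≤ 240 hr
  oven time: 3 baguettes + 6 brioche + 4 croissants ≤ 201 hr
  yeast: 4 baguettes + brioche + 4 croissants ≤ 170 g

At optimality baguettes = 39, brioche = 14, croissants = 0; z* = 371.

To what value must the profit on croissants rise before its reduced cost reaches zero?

8

Binding: oven time and yeast. Non-binding: labor (14 unused).
Since labor is not tight, its dual is 0.
The binding rows give the dual system: 3·y_oven time + 4·y_yeast = 7 and 6·y_oven time + 1·y_yeast = 7.
This yields shadow prices y_oven time = 1, y_yeast = 1.
croissants enters the basis when its profit ≥ yᵀa₃ = 1·4 + 1·4 = 8.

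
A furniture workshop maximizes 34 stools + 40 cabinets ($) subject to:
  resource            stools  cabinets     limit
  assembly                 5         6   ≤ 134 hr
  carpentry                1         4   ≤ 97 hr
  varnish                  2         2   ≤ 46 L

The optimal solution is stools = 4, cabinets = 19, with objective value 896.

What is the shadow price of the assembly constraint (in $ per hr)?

At the optimum: assembly uses 134 of 134 (binding); carpentry uses 80 of 97 (slack = 17); varnish uses 46 of 46 (binding).
Since carpentry is not tight, its dual is 0.
Dual feasibility on the basic columns requires 5·y_assembly + 2·y_varnish = 34, 6·y_assembly + 2·y_varnish = 40.
This yields shadow prices y_assembly = 6, y_varnish = 2.
Shadow price of assembly = 6.

6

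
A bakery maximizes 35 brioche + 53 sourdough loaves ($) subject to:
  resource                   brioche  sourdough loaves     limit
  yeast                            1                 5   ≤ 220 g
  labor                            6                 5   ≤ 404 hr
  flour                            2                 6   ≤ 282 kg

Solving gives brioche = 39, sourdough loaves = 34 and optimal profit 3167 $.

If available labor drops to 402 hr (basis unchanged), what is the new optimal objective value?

3159

Binding: labor and flour. Non-binding: yeast (11 unused).
Since yeast is not tight, its dual is 0.
The binding rows give the dual system: 6·y_labor + 2·y_flour = 35 and 5·y_labor + 6·y_flour = 53.
→ y_labor = 4 and y_flour = 5.5.
Δz = y_labor·Δb = 4 × (-2) = -8, so new z* = 3167 − 8 = 3159.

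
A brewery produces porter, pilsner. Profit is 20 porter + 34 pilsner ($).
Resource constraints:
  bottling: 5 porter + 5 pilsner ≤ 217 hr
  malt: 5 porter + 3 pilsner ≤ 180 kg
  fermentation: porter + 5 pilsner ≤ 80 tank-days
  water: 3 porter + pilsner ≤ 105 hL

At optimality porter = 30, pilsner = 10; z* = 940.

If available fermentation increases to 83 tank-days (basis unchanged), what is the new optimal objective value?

955

Binding: malt and fermentation. Non-binding: bottling (17 unused), water (5 unused).
Slack constraints have shadow price 0 (complementary slackness).
The binding rows give the dual system: 5·y_malt + 1·y_fermentation = 20 and 3·y_malt + 5·y_fermentation = 34.
This yields shadow prices y_malt = 3, y_fermentation = 5.
Δz = y_fermentation·Δb = 5 × (3) = 15, so new z* = 940 + 15 = 955.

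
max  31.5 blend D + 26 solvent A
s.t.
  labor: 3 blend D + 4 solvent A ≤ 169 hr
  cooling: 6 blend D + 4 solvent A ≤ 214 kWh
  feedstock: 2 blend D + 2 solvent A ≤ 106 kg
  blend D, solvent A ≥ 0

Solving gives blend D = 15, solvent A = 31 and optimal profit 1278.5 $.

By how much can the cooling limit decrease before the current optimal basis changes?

45

Binding constraints: labor, cooling. The basis is B = [[3,4],[6,4]] with det -12.
Per unit decrease in cooling, x* moves by d = (-0.3333, 0.25).
The basis stays optimal until blend D reaches 0; allowable decrease = 45 kWh.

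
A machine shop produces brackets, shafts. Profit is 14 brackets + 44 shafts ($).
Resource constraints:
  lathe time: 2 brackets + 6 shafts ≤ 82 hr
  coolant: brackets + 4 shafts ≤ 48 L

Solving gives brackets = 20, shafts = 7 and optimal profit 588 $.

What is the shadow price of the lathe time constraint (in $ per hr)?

6

Both lathe time and coolant are binding at x*.
Dual feasibility on the basic columns requires 2·y_lathe time + 1·y_coolant = 14, 6·y_lathe time + 4·y_coolant = 44.
→ y_lathe time = 6 and y_coolant = 2.
Shadow price of lathe time = 6.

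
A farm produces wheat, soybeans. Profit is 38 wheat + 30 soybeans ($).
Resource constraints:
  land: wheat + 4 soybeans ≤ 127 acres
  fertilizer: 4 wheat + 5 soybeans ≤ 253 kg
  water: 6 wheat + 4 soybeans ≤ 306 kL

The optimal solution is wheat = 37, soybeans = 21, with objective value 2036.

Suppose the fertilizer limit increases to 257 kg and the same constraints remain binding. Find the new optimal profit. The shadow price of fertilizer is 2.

Δb = 4, so new z* = 2036 + (2)·(4) = 2036 + 8 = 2044.

2044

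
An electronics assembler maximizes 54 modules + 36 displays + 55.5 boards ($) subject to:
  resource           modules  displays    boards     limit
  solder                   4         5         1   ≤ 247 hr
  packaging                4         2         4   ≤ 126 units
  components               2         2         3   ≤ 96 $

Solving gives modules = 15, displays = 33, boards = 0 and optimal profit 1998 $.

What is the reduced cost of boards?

Check each constraint at x*: solder 225/247 (slack 22); packaging 126/126 (tight); components 96/96 (tight).
Since solder is not tight, its dual is 0.
The binding rows give the dual system: 4·y_packaging + 2·y_components = 54 and 2·y_packaging + 2·y_components = 36.
This yields shadow prices y_packaging = 9, y_components = 9.
Reduced cost of boards: c₃ − yᵀa₃ = 55.5 − (9·4 + 9·3) = 55.5 − 63 = -7.5.

-7.5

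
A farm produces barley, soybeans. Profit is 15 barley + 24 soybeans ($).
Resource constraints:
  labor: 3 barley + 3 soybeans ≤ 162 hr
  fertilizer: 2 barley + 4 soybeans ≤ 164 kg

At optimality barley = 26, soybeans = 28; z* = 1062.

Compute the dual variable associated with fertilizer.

Both labor and fertilizer are binding at x*.
The binding rows give the dual system: 3·y_labor + 2·y_fertilizer = 15 and 3·y_labor + 4·y_fertilizer = 24.
→ y_labor = 2 and y_fertilizer = 4.5.
Shadow price of fertilizer = 4.5.

4.5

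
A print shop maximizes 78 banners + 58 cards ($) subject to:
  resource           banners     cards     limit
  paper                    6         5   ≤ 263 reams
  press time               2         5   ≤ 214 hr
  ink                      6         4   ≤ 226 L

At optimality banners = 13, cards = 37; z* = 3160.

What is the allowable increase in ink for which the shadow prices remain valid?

Binding constraints: paper, ink. The basis is B = [[6,5],[6,4]] with det -6.
Per unit increase in ink, x* moves by d = (0.8333, -1).
The basis stays optimal until cards reaches 0; allowable increase = 37 L.

37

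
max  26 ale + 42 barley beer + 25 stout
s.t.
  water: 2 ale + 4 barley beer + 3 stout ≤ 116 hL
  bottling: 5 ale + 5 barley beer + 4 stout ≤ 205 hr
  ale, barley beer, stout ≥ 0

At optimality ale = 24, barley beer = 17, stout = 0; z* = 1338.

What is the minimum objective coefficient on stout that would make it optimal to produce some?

32

Both water and bottling are binding at x*.
Dual feasibility on the basic columns requires 2·y_water + 5·y_bottling = 26, 4·y_water + 5·y_bottling = 42.
This yields shadow prices y_water = 8, y_bottling = 2.
stout enters the basis when its profit ≥ yᵀa₃ = 8·3 + 2·4 = 32.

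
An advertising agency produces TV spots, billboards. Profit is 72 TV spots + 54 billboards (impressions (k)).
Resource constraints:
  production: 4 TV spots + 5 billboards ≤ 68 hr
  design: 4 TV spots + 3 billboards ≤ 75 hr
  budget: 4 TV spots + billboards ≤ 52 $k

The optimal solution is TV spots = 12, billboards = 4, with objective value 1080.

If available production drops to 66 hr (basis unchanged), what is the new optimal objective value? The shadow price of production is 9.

Δb = -2, so new z* = 1080 + (9)·(-2) = 1080 − 18 = 1062.

1062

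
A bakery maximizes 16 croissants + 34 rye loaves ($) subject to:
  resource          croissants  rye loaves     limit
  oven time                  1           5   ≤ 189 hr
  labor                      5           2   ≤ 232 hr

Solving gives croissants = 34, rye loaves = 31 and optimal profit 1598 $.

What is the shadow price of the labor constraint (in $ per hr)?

2

Check each constraint at x*: oven time 189/189 (tight); labor 232/232 (tight).
From A_Bᵀ y = c: 1·y_oven time + 5·y_labor = 16; 5·y_oven time + 2·y_labor = 34.
→ y_oven time = 6 and y_labor = 2.
Shadow price of labor = 2.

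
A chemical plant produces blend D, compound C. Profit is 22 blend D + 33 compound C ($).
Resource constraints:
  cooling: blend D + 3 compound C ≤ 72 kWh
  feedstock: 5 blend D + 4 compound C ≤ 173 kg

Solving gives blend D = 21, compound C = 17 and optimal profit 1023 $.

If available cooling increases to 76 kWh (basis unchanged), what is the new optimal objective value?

At the optimum: cooling uses 72 of 72 (binding); feedstock uses 173 of 173 (binding).
The binding rows give the dual system: 1·y_cooling + 5·y_feedstock = 22 and 3·y_cooling + 4·y_feedstock = 33.
Solving: y_cooling = 7, y_feedstock = 3.
Δz = y_cooling·Δb = 7 × (4) = 28, so new z* = 1023 + 28 = 1051.

1051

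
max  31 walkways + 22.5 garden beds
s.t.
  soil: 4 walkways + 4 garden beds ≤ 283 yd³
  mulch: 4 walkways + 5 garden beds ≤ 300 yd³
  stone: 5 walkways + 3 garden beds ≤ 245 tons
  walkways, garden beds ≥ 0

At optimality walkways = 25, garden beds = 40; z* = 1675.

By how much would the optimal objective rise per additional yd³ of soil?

Check each constraint at x*: soil 260/283 (slack 23); mulch 300/300 (tight); stone 245/245 (tight).
By complementary slackness, y = 0 for the non-binding constraint.
Dual feasibility on the basic columns requires 4·y_mulch + 5·y_stone = 31, 5·y_mulch + 3·y_stone = 22.5.
Solving: y_mulch = 1.5, y_stone = 5.
Shadow price of soil = 0.

0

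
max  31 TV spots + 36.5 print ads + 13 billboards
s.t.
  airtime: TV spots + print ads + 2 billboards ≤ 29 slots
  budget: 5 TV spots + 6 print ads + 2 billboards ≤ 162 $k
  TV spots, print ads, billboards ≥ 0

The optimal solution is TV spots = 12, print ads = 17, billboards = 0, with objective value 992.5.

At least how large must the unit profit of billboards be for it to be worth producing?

18

Both airtime and budget are binding at x*.
The binding rows give the dual system: 1·y_airtime + 5·y_budget = 31 and 1·y_airtime + 6·y_budget = 36.5.
→ y_airtime = 3.5 and y_budget = 5.5.
billboards enters the basis when its profit ≥ yᵀa₃ = 3.5·2 + 5.5·2 = 18.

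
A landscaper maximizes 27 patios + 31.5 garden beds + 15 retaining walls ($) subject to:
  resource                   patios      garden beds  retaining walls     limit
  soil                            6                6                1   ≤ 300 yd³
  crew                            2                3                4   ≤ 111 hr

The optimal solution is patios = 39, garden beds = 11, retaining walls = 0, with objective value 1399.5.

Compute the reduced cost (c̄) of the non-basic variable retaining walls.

-6

Check each constraint at x*: soil 300/300 (tight); crew 111/111 (tight).
The binding rows give the dual system: 6·y_soil + 2·y_crew = 27 and 6·y_soil + 3·y_crew = 31.5.
This yields shadow prices y_soil = 3, y_crew = 4.5.
Reduced cost of retaining walls: c₃ − yᵀa₃ = 15 − (3·1 + 4.5·4) = 15 − 21 = -6.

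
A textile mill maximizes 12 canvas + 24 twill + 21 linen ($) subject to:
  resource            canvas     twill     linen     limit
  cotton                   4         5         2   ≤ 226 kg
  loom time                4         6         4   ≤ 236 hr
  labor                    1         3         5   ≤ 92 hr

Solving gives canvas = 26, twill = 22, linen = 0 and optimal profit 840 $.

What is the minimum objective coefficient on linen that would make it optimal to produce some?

Check each constraint at x*: cotton 214/226 (slack 12); loom time 236/236 (tight); labor 92/92 (tight).
Slack constraints have shadow price 0 (complementary slackness).
From A_Bᵀ y = c: 4·y_loom time + 1·y_labor = 12; 6·y_loom time + 3·y_labor = 24.
This yields shadow prices y_loom time = 2, y_labor = 4.
linen enters the basis when its profit ≥ yᵀa₃ = 2·4 + 4·5 = 28.

28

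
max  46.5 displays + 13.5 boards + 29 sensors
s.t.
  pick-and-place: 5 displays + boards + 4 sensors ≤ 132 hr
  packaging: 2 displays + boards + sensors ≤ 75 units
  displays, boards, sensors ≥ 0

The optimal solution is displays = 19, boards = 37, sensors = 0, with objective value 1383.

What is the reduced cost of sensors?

At the optimum: pick-and-place uses 132 of 132 (binding); packaging uses 75 of 75 (binding).
The binding rows give the dual system: 5·y_pick-and-place + 2·y_packaging = 46.5 and 1·y_pick-and-place + 1·y_packaging = 13.5.
This yields shadow prices y_pick-and-place = 6.5, y_packaging = 7.
Reduced cost of sensors: c₃ − yᵀa₃ = 29 − (6.5·4 + 7·1) = 29 − 33 = -4.

-4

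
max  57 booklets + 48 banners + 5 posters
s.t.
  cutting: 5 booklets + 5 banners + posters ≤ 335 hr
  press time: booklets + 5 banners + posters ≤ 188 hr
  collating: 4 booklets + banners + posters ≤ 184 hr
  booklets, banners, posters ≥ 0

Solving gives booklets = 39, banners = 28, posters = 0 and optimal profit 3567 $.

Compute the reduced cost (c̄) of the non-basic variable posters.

Check each constraint at x*: cutting 335/335 (tight); press time 179/188 (slack 9); collating 184/184 (tight).
Since press time is not tight, its dual is 0.
From A_Bᵀ y = c: 5·y_cutting + 4·y_collating = 57; 5·y_cutting + 1·y_collating = 48.
→ y_cutting = 9 and y_collating = 3.
Reduced cost of posters: c₃ − yᵀa₃ = 5 − (9·1 + 3·1) = 5 − 12 = -7.

-7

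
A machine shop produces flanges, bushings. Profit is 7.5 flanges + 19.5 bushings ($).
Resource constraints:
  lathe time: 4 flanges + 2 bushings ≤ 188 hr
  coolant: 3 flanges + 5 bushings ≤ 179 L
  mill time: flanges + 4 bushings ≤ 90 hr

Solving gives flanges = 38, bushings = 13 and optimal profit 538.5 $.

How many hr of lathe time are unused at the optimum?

10

lathe time used = 4·38 + 2·13 = 178; slack = 188 − 178 = 10.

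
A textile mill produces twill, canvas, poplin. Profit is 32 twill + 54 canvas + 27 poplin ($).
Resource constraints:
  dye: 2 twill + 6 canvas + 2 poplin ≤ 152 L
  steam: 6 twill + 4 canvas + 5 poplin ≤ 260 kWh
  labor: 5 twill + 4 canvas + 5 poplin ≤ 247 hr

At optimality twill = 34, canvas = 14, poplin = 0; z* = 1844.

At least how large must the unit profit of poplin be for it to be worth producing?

Binding: dye and steam. Non-binding: labor (21 unused).
By complementary slackness, y = 0 for the non-binding constraint.
The binding rows give the dual system: 2·y_dye + 6·y_steam = 32 and 6·y_dye + 4·y_steam = 54.
→ y_dye = 7 and y_steam = 3.
poplin enters the basis when its profit ≥ yᵀa₃ = 7·2 + 3·5 = 29.

29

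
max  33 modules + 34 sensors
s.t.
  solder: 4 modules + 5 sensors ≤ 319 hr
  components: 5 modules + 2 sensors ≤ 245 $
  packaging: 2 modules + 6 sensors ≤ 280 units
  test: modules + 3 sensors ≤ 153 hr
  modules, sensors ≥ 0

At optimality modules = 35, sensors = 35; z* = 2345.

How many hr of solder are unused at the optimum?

4

solder used = 4·35 + 5·35 = 315; slack = 319 − 315 = 4.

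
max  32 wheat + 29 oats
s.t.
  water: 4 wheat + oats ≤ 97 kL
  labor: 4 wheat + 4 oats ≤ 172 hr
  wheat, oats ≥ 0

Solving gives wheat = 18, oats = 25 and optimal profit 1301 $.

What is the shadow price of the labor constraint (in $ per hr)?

7

At the optimum: water uses 97 of 97 (binding); labor uses 172 of 172 (binding).
From A_Bᵀ y = c: 4·y_water + 4·y_labor = 32; 1·y_water + 4·y_labor = 29.
This yields shadow prices y_water = 1, y_labor = 7.
Shadow price of labor = 7.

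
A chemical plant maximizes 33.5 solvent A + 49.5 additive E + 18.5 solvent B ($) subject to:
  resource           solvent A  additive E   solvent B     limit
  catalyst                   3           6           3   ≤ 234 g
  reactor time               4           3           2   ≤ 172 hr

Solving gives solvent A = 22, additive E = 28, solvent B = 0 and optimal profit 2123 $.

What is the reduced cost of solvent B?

-8

Check each constraint at x*: catalyst 234/234 (tight); reactor time 172/172 (tight).
The binding rows give the dual system: 3·y_catalyst + 4·y_reactor time = 33.5 and 6·y_catalyst + 3·y_reactor time = 49.5.
→ y_catalyst = 6.5 and y_reactor time = 3.5.
Reduced cost of solvent B: c₃ − yᵀa₃ = 18.5 − (6.5·3 + 3.5·2) = 18.5 − 26.5 = -8.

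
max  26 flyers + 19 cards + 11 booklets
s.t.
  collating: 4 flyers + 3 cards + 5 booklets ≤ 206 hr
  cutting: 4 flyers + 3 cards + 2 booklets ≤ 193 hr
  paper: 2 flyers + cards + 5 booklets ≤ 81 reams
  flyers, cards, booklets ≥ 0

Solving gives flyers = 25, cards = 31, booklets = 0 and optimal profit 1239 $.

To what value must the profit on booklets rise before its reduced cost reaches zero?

Check each constraint at x*: collating 193/206 (slack 13); cutting 193/193 (tight); paper 81/81 (tight).
By complementary slackness, y = 0 for the non-binding constraint.
The binding rows give the dual system: 4·y_cutting + 2·y_paper = 26 and 3·y_cutting + 1·y_paper = 19.
This yields shadow prices y_cutting = 6, y_paper = 1.
booklets enters the basis when its profit ≥ yᵀa₃ = 6·2 + 1·5 = 17.

17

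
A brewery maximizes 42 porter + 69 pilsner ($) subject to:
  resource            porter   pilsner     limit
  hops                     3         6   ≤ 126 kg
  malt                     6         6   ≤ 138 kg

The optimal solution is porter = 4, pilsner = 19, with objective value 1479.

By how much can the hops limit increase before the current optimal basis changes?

12

Binding constraints: hops, malt. The basis is B = [[3,6],[6,6]] with det -18.
Per unit increase in hops, x* moves by d = (-0.3333, 0.3333).
The basis stays optimal until porter reaches 0; allowable increase = 12 kg.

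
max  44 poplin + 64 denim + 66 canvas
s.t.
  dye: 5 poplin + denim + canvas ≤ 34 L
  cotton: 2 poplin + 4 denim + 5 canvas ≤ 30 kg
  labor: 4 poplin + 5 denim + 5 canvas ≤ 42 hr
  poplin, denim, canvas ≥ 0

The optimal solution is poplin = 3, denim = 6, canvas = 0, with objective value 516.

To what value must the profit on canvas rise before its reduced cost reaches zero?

70

Binding: cotton and labor. Non-binding: dye (13 unused).
By complementary slackness, y = 0 for the non-binding constraint.
From A_Bᵀ y = c: 2·y_cotton + 4·y_labor = 44; 4·y_cotton + 5·y_labor = 64.
→ y_cotton = 6 and y_labor = 8.
canvas enters the basis when its profit ≥ yᵀa₃ = 6·5 + 8·5 = 70.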